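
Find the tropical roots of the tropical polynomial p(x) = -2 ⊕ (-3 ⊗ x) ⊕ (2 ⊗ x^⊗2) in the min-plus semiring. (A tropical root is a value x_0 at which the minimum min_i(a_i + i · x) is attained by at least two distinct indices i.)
Roots: {-5, 1}

Each tropical root is a break point of the lower envelope of the lines y = a_i + i · x (there are 3 lines, with slopes 0, 1, ..., 2). Only the lines that attain the minimum somewhere contribute to roots; other lines are dominated. Here the surviving (envelope) indices are i = 2, i = 1, i = 0.
Intersections between consecutive envelope lines give the roots: for adjacent envelope indices i < j the intersection is x = (a_i − a_j) / (j − i). Reading off the sorted break points: {-5, 1}.
Verification: at each break x_0, at least two indices attain the minimum of min_i(a_i + i · x_0).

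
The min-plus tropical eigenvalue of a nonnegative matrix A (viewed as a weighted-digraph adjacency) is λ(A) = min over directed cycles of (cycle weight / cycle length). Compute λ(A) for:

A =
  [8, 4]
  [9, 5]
λ(A) = 5

Enumerate directed cycles and compute their means (weight / length). Sample:
  cycle 0 → 0: weight = 8, length = 1, mean = 8/1 ≈ 8.000
  cycle 1 → 1: weight = 5, length = 1, mean = 5/1 ≈ 5.000
  cycle 0 → 1 → 0: weight = 13, length = 2, mean = 13/2 ≈ 6.500
  cycle 1 → 0 → 1: weight = 13, length = 2, mean = 13/2 ≈ 6.500
Minimum mean = 5.000, attained e.g. along the cycle 1 → 1 with weight 5 and length 1. So λ(A) = 5/1 = 5.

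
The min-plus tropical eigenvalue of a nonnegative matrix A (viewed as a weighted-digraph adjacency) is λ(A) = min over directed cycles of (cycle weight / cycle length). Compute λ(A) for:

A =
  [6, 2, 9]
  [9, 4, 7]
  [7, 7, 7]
λ(A) = 4

Enumerate directed cycles and compute their means (weight / length). Sample:
  cycle 0 → 0: weight = 6, length = 1, mean = 6/1 ≈ 6.000
  cycle 1 → 1: weight = 4, length = 1, mean = 4/1 ≈ 4.000
  cycle 2 → 2: weight = 7, length = 1, mean = 7/1 ≈ 7.000
  cycle 0 → 1 → 0: weight = 11, length = 2, mean = 11/2 ≈ 5.500
  cycle 0 → 2 → 0: weight = 16, length = 2, mean = 16/2 ≈ 8.000
  cycle 1 → 0 → 1: weight = 11, length = 2, mean = 11/2 ≈ 5.500
Minimum mean = 4.000, attained e.g. along the cycle 1 → 1 with weight 4 and length 1. So λ(A) = 4/1 = 4.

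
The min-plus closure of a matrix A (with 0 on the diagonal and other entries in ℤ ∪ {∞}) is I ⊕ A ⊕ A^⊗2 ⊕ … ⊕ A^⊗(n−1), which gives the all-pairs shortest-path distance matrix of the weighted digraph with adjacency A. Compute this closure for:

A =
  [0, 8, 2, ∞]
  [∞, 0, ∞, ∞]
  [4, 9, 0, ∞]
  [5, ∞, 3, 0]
Closure =
  [0, 8, 2, ∞]
  [∞, 0, ∞, ∞]
  [4, 9, 0, ∞]
  [5, 12, 3, 0]

This is the Floyd-Warshall all-pairs shortest-path computation. For each intermediate vertex k = 0, 1, …, 3, update dist[i][j] ← min(dist[i][j], dist[i][k] + dist[k][j]). The final matrix gives, for each (i, j), the minimum total weight of any directed path from i to j (possibly empty when i = j).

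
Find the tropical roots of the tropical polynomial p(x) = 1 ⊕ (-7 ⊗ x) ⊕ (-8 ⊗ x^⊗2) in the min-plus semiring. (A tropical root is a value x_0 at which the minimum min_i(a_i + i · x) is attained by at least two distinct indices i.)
Roots: {1, 8}

Each tropical root is a break point of the lower envelope of the lines y = a_i + i · x (there are 3 lines, with slopes 0, 1, ..., 2). Only the lines that attain the minimum somewhere contribute to roots; other lines are dominated. Here the surviving (envelope) indices are i = 2, i = 1, i = 0.
Intersections between consecutive envelope lines give the roots: for adjacent envelope indices i < j the intersection is x = (a_i − a_j) / (j − i). Reading off the sorted break points: {1, 8}.
Verification: at each break x_0, at least two indices attain the minimum of min_i(a_i + i · x_0).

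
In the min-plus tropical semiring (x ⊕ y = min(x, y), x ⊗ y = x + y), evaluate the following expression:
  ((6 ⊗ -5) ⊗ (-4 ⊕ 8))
((6 ⊗ -5) ⊗ (-4 ⊕ 8)) = -3

Expand innermost to outermost. Recall ⊕ takes the minimum of its arguments and ⊗ takes their sum. Working out the expression ((6 ⊗ -5) ⊗ (-4 ⊕ 8)) gives -3.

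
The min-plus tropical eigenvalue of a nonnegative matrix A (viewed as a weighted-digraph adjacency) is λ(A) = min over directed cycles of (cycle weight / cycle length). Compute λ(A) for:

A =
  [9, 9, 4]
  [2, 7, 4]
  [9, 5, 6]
λ(A) = 11/3

Enumerate directed cycles and compute their means (weight / length). Sample:
  cycle 0 → 0: weight = 9, length = 1, mean = 9/1 ≈ 9.000
  cycle 1 → 1: weight = 7, length = 1, mean = 7/1 ≈ 7.000
  cycle 2 → 2: weight = 6, length = 1, mean = 6/1 ≈ 6.000
  cycle 0 → 1 → 0: weight = 11, length = 2, mean = 11/2 ≈ 5.500
  cycle 0 → 2 → 0: weight = 13, length = 2, mean = 13/2 ≈ 6.500
  cycle 1 → 0 → 1: weight = 11, length = 2, mean = 11/2 ≈ 5.500
Minimum mean = 3.667, attained e.g. along the cycle 0 → 2 → 1 → 0 with weight 11 and length 3. So λ(A) = 11/3 = 11/3.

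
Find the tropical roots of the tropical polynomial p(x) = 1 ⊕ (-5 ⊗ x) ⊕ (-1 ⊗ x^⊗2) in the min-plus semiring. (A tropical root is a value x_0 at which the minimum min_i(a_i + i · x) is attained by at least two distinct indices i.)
Roots: {-4, 6}

Each tropical root is a break point of the lower envelope of the lines y = a_i + i · x (there are 3 lines, with slopes 0, 1, ..., 2). Only the lines that attain the minimum somewhere contribute to roots; other lines are dominated. Here the surviving (envelope) indices are i = 2, i = 1, i = 0.
Intersections between consecutive envelope lines give the roots: for adjacent envelope indices i < j the intersection is x = (a_i − a_j) / (j − i). Reading off the sorted break points: {-4, 6}.
Verification: at each break x_0, at least two indices attain the minimum of min_i(a_i + i · x_0).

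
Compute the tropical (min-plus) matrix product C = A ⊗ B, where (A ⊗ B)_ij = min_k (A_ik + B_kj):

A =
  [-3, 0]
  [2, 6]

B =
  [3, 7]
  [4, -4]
A ⊗ B =
  [0, -4]
  [5, 2]

Apply the min-plus product entry-by-entry:
  C[0][0] = min over k of (A[0][0] + B[0][0] = -3 + 3 = 0, A[0][1] + B[1][0] = 0 + 4 = 4) = 0 (attained at k = 0)
  C[0][1] = min over k of (A[0][0] + B[0][1] = -3 + 7 = 4, A[0][1] + B[1][1] = 0 + -4 = -4) = -4 (attained at k = 1)
  C[1][0] = min over k of (A[1][0] + B[0][0] = 2 + 3 = 5, A[1][1] + B[1][0] = 6 + 4 = 10) = 5 (attained at k = 0)
  C[1][1] = min over k of (A[1][0] + B[0][1] = 2 + 7 = 9, A[1][1] + B[1][1] = 6 + -4 = 2) = 2 (attained at k = 1)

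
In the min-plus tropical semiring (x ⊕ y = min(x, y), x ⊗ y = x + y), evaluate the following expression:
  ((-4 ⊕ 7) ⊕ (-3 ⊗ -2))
((-4 ⊕ 7) ⊕ (-3 ⊗ -2)) = -5

Expand innermost to outermost. Recall ⊕ takes the minimum of its arguments and ⊗ takes their sum. Working out the expression ((-4 ⊕ 7) ⊕ (-3 ⊗ -2)) gives -5.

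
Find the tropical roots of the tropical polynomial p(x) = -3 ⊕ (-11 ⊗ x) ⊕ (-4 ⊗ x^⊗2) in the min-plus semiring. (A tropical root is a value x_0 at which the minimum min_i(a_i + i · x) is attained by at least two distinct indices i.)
Roots: {-7, 8}

Each tropical root is a break point of the lower envelope of the lines y = a_i + i · x (there are 3 lines, with slopes 0, 1, ..., 2). Only the lines that attain the minimum somewhere contribute to roots; other lines are dominated. Here the surviving (envelope) indices are i = 2, i = 1, i = 0.
Intersections between consecutive envelope lines give the roots: for adjacent envelope indices i < j the intersection is x = (a_i − a_j) / (j − i). Reading off the sorted break points: {-7, 8}.
Verification: at each break x_0, at least two indices attain the minimum of min_i(a_i + i · x_0).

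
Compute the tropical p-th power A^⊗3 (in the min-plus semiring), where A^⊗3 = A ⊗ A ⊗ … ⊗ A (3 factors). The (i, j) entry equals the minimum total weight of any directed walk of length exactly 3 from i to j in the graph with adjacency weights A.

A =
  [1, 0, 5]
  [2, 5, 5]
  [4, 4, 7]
A^⊗3 =
  [3, 2, 6]
  [4, 3, 7]
  [6, 5, 9]

Each entry (A^⊗3)_ij equals the minimum over all length-3 walks i = v_0 → v_1 → … → v_3 = j of Σ_t A[v_t][v_{t+1}]. For example, for (i, j) = (0, 2) we minimise over 9 possible intermediate vertex sequences; the minimum is 6, attained along the walk 0 → 0 → 1 → 2.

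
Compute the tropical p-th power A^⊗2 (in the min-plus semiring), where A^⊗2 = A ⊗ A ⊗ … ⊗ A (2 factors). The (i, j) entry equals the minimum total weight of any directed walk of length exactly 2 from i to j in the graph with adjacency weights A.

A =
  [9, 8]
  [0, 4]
A^⊗2 =
  [8, 12]
  [4, 8]

Each entry (A^⊗2)_ij equals the minimum over all length-2 walks i = v_0 → v_1 → … → v_2 = j of Σ_t A[v_t][v_{t+1}]. For example, for (i, j) = (0, 1) we minimise over 2 possible intermediate vertex sequences; the minimum is 12, attained along the walk 0 → 1 → 1.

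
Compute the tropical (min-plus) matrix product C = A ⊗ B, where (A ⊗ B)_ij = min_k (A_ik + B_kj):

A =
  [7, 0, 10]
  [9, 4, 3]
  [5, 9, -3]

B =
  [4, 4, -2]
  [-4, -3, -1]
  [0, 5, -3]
A ⊗ B =
  [-4, -3, -1]
  [0, 1, 0]
  [-3, 2, -6]

Apply the min-plus product entry-by-entry:
  C[0][0] = min over k of (A[0][0] + B[0][0] = 7 + 4 = 11, A[0][1] + B[1][0] = 0 + -4 = -4, A[0][2] + B[2][0] = 10 + 0 = 10) = -4 (attained at k = 1)
  C[0][1] = min over k of (A[0][0] + B[0][1] = 7 + 4 = 11, A[0][1] + B[1][1] = 0 + -3 = -3, A[0][2] + B[2][1] = 10 + 5 = 15) = -3 (attained at k = 1)
  C[0][2] = min over k of (A[0][0] + B[0][2] = 7 + -2 = 5, A[0][1] + B[1][2] = 0 + -1 = -1, A[0][2] + B[2][2] = 10 + -3 = 7) = -1 (attained at k = 1)
  C[1][0] = min over k of (A[1][0] + B[0][0] = 9 + 4 = 13, A[1][1] + B[1][0] = 4 + -4 = 0, A[1][2] + B[2][0] = 3 + 0 = 3) = 0 (attained at k = 1)
  C[1][1] = min over k of (A[1][0] + B[0][1] = 9 + 4 = 13, A[1][1] + B[1][1] = 4 + -3 = 1, A[1][2] + B[2][1] = 3 + 5 = 8) = 1 (attained at k = 1)
  C[1][2] = min over k of (A[1][0] + B[0][2] = 9 + -2 = 7, A[1][1] + B[1][2] = 4 + -1 = 3, A[1][2] + B[2][2] = 3 + -3 = 0) = 0 (attained at k = 2)
  C[2][0] = min over k of (A[2][0] + B[0][0] = 5 + 4 = 9, A[2][1] + B[1][0] = 9 + -4 = 5, A[2][2] + B[2][0] = -3 + 0 = -3) = -3 (attained at k = 2)
  C[2][1] = min over k of (A[2][0] + B[0][1] = 5 + 4 = 9, A[2][1] + B[1][1] = 9 + -3 = 6, A[2][2] + B[2][1] = -3 + 5 = 2) = 2 (attained at k = 2)
  C[2][2] = min over k of (A[2][0] + B[0][2] = 5 + -2 = 3, A[2][1] + B[1][2] = 9 + -1 = 8, A[2][2] + B[2][2] = -3 + -3 = -6) = -6 (attained at k = 2)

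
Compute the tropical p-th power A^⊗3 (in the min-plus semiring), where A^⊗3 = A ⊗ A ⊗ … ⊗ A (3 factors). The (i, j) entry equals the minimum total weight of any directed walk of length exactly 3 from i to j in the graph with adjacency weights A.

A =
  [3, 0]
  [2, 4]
A^⊗3 =
  [5, 2]
  [4, 5]

Each entry (A^⊗3)_ij equals the minimum over all length-3 walks i = v_0 → v_1 → … → v_3 = j of Σ_t A[v_t][v_{t+1}]. For example, for (i, j) = (0, 1) we minimise over 4 possible intermediate vertex sequences; the minimum is 2, attained along the walk 0 → 1 → 0 → 1.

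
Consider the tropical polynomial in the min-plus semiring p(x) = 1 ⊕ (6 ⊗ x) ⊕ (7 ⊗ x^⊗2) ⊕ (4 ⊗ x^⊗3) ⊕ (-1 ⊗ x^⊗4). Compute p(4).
p(4) = 1

A tropical monomial a ⊗ x^⊗i evaluates to a + i · x. Evaluating each term at x = 4:
  Term 0 contributes 1 + 0 · 4 = 1
  Term 1 contributes 6 + 1 · 4 = 10
  Term 2 contributes 7 + 2 · 4 = 15
  Term 3 contributes 4 + 3 · 4 = 16
  Term 4 contributes -1 + 4 · 4 = 15
p(4) = ⊕ of these = min[1, 10, 15, 16, 15] = 1.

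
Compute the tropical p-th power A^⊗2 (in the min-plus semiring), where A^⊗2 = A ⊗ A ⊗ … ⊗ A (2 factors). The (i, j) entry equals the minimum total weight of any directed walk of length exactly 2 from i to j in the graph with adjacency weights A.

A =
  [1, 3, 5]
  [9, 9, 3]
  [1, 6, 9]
A^⊗2 =
  [2, 4, 6]
  [4, 9, 12]
  [2, 4, 6]

Each entry (A^⊗2)_ij equals the minimum over all length-2 walks i = v_0 → v_1 → … → v_2 = j of Σ_t A[v_t][v_{t+1}]. For example, for (i, j) = (0, 2) we minimise over 3 possible intermediate vertex sequences; the minimum is 6, attained along the walk 0 → 0 → 2.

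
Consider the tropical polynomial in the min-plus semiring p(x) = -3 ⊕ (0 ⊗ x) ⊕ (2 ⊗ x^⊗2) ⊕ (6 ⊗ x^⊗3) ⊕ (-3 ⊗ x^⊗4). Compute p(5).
p(5) = -3

A tropical monomial a ⊗ x^⊗i evaluates to a + i · x. Evaluating each term at x = 5:
  Term 0 contributes -3 + 0 · 5 = -3
  Term 1 contributes 0 + 1 · 5 = 5
  Term 2 contributes 2 + 2 · 5 = 12
  Term 3 contributes 6 + 3 · 5 = 21
  Term 4 contributes -3 + 4 · 5 = 17
p(5) = ⊕ of these = min[-3, 5, 12, 21, 17] = -3.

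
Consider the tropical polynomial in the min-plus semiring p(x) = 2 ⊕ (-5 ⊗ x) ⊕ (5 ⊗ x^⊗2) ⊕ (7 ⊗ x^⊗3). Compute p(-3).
p(-3) = -8

A tropical monomial a ⊗ x^⊗i evaluates to a + i · x. Evaluating each term at x = -3:
  Term 0 contributes 2 + 0 · -3 = 2
  Term 1 contributes -5 + 1 · -3 = -8
  Term 2 contributes 5 + 2 · -3 = -1
  Term 3 contributes 7 + 3 · -3 = -2
p(-3) = ⊕ of these = min[2, -8, -1, -2] = -8.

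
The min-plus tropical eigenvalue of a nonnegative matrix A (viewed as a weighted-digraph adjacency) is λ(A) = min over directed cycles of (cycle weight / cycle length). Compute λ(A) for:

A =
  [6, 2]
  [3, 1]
λ(A) = 1

Enumerate directed cycles and compute their means (weight / length). Sample:
  cycle 0 → 0: weight = 6, length = 1, mean = 6/1 ≈ 6.000
  cycle 1 → 1: weight = 1, length = 1, mean = 1/1 ≈ 1.000
  cycle 0 → 1 → 0: weight = 5, length = 2, mean = 5/2 ≈ 2.500
  cycle 1 → 0 → 1: weight = 5, length = 2, mean = 5/2 ≈ 2.500
Minimum mean = 1.000, attained e.g. along the cycle 1 → 1 with weight 1 and length 1. So λ(A) = 1/1 = 1.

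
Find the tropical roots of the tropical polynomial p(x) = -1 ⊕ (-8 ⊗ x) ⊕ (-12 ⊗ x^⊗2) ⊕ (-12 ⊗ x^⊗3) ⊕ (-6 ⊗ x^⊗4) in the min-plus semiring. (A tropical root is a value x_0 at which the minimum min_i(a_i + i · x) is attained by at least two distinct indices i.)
Roots: {-6, 0, 4, 7}

Each tropical root is a break point of the lower envelope of the lines y = a_i + i · x (there are 5 lines, with slopes 0, 1, ..., 4). Only the lines that attain the minimum somewhere contribute to roots; other lines are dominated. Here the surviving (envelope) indices are i = 4, i = 3, i = 2, i = 1, i = 0.
Intersections between consecutive envelope lines give the roots: for adjacent envelope indices i < j the intersection is x = (a_i − a_j) / (j − i). Reading off the sorted break points: {-6, 0, 4, 7}.
Verification: at each break x_0, at least two indices attain the minimum of min_i(a_i + i · x_0).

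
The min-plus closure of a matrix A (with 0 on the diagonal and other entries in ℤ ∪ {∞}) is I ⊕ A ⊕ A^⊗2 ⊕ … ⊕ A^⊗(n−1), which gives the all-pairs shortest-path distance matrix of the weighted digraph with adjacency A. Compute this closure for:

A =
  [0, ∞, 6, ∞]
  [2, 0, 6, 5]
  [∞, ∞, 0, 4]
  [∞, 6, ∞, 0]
Closure =
  [0, 16, 6, 10]
  [2, 0, 6, 5]
  [12, 10, 0, 4]
  [8, 6, 12, 0]

This is the Floyd-Warshall all-pairs shortest-path computation. For each intermediate vertex k = 0, 1, …, 3, update dist[i][j] ← min(dist[i][j], dist[i][k] + dist[k][j]). The final matrix gives, for each (i, j), the minimum total weight of any directed path from i to j (possibly empty when i = j).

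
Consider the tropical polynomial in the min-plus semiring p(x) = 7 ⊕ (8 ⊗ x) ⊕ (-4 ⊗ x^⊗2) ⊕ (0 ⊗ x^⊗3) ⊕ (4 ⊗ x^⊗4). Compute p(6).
p(6) = 7

A tropical monomial a ⊗ x^⊗i evaluates to a + i · x. Evaluating each term at x = 6:
  Term 0 contributes 7 + 0 · 6 = 7
  Term 1 contributes 8 + 1 · 6 = 14
  Term 2 contributes -4 + 2 · 6 = 8
  Term 3 contributes 0 + 3 · 6 = 18
  Term 4 contributes 4 + 4 · 6 = 28
p(6) = ⊕ of these = min[7, 14, 8, 18, 28] = 7.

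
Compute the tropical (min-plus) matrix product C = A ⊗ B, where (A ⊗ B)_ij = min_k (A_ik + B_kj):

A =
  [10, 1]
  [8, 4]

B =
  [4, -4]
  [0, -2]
A ⊗ B =
  [1, -1]
  [4, 2]

Apply the min-plus product entry-by-entry:
  C[0][0] = min over k of (A[0][0] + B[0][0] = 10 + 4 = 14, A[0][1] + B[1][0] = 1 + 0 = 1) = 1 (attained at k = 1)
  C[0][1] = min over k of (A[0][0] + B[0][1] = 10 + -4 = 6, A[0][1] + B[1][1] = 1 + -2 = -1) = -1 (attained at k = 1)
  C[1][0] = min over k of (A[1][0] + B[0][0] = 8 + 4 = 12, A[1][1] + B[1][0] = 4 + 0 = 4) = 4 (attained at k = 1)
  C[1][1] = min over k of (A[1][0] + B[0][1] = 8 + -4 = 4, A[1][1] + B[1][1] = 4 + -2 = 2) = 2 (attained at k = 1)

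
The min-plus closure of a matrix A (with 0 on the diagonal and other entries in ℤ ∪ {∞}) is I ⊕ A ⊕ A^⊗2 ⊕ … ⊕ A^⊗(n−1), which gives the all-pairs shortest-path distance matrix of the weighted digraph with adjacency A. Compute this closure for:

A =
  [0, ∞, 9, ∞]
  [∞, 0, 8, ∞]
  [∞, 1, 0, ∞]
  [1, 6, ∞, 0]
Closure =
  [0, 10, 9, ∞]
  [∞, 0, 8, ∞]
  [∞, 1, 0, ∞]
  [1, 6, 10, 0]

This is the Floyd-Warshall all-pairs shortest-path computation. For each intermediate vertex k = 0, 1, …, 3, update dist[i][j] ← min(dist[i][j], dist[i][k] + dist[k][j]). The final matrix gives, for each (i, j), the minimum total weight of any directed path from i to j (possibly empty when i = j).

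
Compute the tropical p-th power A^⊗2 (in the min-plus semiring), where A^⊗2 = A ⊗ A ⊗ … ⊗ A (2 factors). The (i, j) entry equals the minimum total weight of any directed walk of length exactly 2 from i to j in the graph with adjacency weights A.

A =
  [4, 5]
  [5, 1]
A^⊗2 =
  [8, 6]
  [6, 2]

Each entry (A^⊗2)_ij equals the minimum over all length-2 walks i = v_0 → v_1 → … → v_2 = j of Σ_t A[v_t][v_{t+1}]. For example, for (i, j) = (0, 1) we minimise over 2 possible intermediate vertex sequences; the minimum is 6, attained along the walk 0 → 1 → 1.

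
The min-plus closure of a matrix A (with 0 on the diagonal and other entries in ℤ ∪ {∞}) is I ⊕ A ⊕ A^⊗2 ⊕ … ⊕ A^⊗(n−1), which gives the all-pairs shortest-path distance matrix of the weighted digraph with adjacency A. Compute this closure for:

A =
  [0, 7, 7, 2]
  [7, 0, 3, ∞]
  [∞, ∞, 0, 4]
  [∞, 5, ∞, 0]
Closure =
  [0, 7, 7, 2]
  [7, 0, 3, 7]
  [16, 9, 0, 4]
  [12, 5, 8, 0]

This is the Floyd-Warshall all-pairs shortest-path computation. For each intermediate vertex k = 0, 1, …, 3, update dist[i][j] ← min(dist[i][j], dist[i][k] + dist[k][j]). The final matrix gives, for each (i, j), the minimum total weight of any directed path from i to j (possibly empty when i = j).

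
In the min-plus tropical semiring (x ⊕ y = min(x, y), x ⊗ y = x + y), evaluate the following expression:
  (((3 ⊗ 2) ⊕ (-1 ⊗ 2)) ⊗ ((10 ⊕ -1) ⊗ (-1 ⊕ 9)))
(((3 ⊗ 2) ⊕ (-1 ⊗ 2)) ⊗ ((10 ⊕ -1) ⊗ (-1 ⊕ 9))) = -1

Expand innermost to outermost. Recall ⊕ takes the minimum of its arguments and ⊗ takes their sum. Working out the expression (((3 ⊗ 2) ⊕ (-1 ⊗ 2)) ⊗ ((10 ⊕ -1) ⊗ (-1 ⊕ 9))) gives -1.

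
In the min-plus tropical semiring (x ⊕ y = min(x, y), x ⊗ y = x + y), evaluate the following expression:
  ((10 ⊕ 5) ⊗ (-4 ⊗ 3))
((10 ⊕ 5) ⊗ (-4 ⊗ 3)) = 4

Expand innermost to outermost. Recall ⊕ takes the minimum of its arguments and ⊗ takes their sum. Working out the expression ((10 ⊕ 5) ⊗ (-4 ⊗ 3)) gives 4.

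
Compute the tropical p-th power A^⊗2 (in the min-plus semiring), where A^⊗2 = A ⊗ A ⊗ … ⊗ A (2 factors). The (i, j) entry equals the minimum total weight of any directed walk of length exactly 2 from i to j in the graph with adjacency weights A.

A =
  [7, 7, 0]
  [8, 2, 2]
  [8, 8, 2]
A^⊗2 =
  [8, 8, 2]
  [10, 4, 4]
  [10, 10, 4]

Each entry (A^⊗2)_ij equals the minimum over all length-2 walks i = v_0 → v_1 → … → v_2 = j of Σ_t A[v_t][v_{t+1}]. For example, for (i, j) = (0, 2) we minimise over 3 possible intermediate vertex sequences; the minimum is 2, attained along the walk 0 → 2 → 2.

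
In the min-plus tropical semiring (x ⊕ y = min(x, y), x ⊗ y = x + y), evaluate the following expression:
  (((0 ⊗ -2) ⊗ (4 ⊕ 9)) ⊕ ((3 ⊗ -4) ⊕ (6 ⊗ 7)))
(((0 ⊗ -2) ⊗ (4 ⊕ 9)) ⊕ ((3 ⊗ -4) ⊕ (6 ⊗ 7))) = -1

Expand innermost to outermost. Recall ⊕ takes the minimum of its arguments and ⊗ takes their sum. Working out the expression (((0 ⊗ -2) ⊗ (4 ⊕ 9)) ⊕ ((3 ⊗ -4) ⊕ (6 ⊗ 7))) gives -1.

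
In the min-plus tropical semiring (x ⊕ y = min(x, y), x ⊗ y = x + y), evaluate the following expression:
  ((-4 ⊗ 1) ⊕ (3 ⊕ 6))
((-4 ⊗ 1) ⊕ (3 ⊕ 6)) = -3

Expand innermost to outermost. Recall ⊕ takes the minimum of its arguments and ⊗ takes their sum. Working out the expression ((-4 ⊗ 1) ⊕ (3 ⊕ 6)) gives -3.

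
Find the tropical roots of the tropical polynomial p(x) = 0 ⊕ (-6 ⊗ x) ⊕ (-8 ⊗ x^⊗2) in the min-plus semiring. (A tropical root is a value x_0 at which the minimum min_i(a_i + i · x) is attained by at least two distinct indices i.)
Roots: {2, 6}

Each tropical root is a break point of the lower envelope of the lines y = a_i + i · x (there are 3 lines, with slopes 0, 1, ..., 2). Only the lines that attain the minimum somewhere contribute to roots; other lines are dominated. Here the surviving (envelope) indices are i = 2, i = 1, i = 0.
Intersections between consecutive envelope lines give the roots: for adjacent envelope indices i < j the intersection is x = (a_i − a_j) / (j − i). Reading off the sorted break points: {2, 6}.
Verification: at each break x_0, at least two indices attain the minimum of min_i(a_i + i · x_0).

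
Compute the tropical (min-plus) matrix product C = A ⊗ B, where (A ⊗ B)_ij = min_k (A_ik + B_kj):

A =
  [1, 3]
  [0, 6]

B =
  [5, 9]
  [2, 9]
A ⊗ B =
  [5, 10]
  [5, 9]

Apply the min-plus product entry-by-entry:
  C[0][0] = min over k of (A[0][0] + B[0][0] = 1 + 5 = 6, A[0][1] + B[1][0] = 3 + 2 = 5) = 5 (attained at k = 1)
  C[0][1] = min over k of (A[0][0] + B[0][1] = 1 + 9 = 10, A[0][1] + B[1][1] = 3 + 9 = 12) = 10 (attained at k = 0)
  C[1][0] = min over k of (A[1][0] + B[0][0] = 0 + 5 = 5, A[1][1] + B[1][0] = 6 + 2 = 8) = 5 (attained at k = 0)
  C[1][1] = min over k of (A[1][0] + B[0][1] = 0 + 9 = 9, A[1][1] + B[1][1] = 6 + 9 = 15) = 9 (attained at k = 0)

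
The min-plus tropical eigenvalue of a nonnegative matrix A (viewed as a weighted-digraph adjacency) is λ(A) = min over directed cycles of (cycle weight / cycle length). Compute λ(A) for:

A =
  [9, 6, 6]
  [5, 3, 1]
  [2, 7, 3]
λ(A) = 3

Enumerate directed cycles and compute their means (weight / length). Sample:
  cycle 0 → 0: weight = 9, length = 1, mean = 9/1 ≈ 9.000
  cycle 1 → 1: weight = 3, length = 1, mean = 3/1 ≈ 3.000
  cycle 2 → 2: weight = 3, length = 1, mean = 3/1 ≈ 3.000
  cycle 0 → 1 → 0: weight = 11, length = 2, mean = 11/2 ≈ 5.500
  cycle 0 → 2 → 0: weight = 8, length = 2, mean = 8/2 ≈ 4.000
  cycle 1 → 0 → 1: weight = 11, length = 2, mean = 11/2 ≈ 5.500
Minimum mean = 3.000, attained e.g. along the cycle 1 → 1 with weight 3 and length 1. So λ(A) = 3/1 = 3.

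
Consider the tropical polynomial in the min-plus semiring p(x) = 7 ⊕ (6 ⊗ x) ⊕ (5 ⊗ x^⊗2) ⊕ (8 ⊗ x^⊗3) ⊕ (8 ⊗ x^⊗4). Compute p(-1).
p(-1) = 3

A tropical monomial a ⊗ x^⊗i evaluates to a + i · x. Evaluating each term at x = -1:
  Term 0 contributes 7 + 0 · -1 = 7
  Term 1 contributes 6 + 1 · -1 = 5
  Term 2 contributes 5 + 2 · -1 = 3
  Term 3 contributes 8 + 3 · -1 = 5
  Term 4 contributes 8 + 4 · -1 = 4
p(-1) = ⊕ of these = min[7, 5, 3, 5, 4] = 3.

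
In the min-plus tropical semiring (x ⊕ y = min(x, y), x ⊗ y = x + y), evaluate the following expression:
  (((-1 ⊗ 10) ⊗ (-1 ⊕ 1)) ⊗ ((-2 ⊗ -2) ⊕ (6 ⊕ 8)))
(((-1 ⊗ 10) ⊗ (-1 ⊕ 1)) ⊗ ((-2 ⊗ -2) ⊕ (6 ⊕ 8))) = 4

Expand innermost to outermost. Recall ⊕ takes the minimum of its arguments and ⊗ takes their sum. Working out the expression (((-1 ⊗ 10) ⊗ (-1 ⊕ 1)) ⊗ ((-2 ⊗ -2) ⊕ (6 ⊕ 8))) gives 4.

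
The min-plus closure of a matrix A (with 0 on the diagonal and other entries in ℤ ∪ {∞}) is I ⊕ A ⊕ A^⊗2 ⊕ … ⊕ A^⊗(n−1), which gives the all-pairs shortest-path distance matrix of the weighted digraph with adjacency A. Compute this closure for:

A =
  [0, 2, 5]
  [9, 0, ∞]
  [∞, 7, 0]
Closure =
  [0, 2, 5]
  [9, 0, 14]
  [16, 7, 0]

This is the Floyd-Warshall all-pairs shortest-path computation. For each intermediate vertex k = 0, 1, …, 2, update dist[i][j] ← min(dist[i][j], dist[i][k] + dist[k][j]). The final matrix gives, for each (i, j), the minimum total weight of any directed path from i to j (possibly empty when i = j).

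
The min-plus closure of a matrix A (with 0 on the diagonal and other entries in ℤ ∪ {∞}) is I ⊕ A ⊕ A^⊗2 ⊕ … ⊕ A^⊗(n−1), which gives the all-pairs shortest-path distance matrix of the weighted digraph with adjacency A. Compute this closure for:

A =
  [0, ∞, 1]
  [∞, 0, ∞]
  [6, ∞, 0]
Closure =
  [0, ∞, 1]
  [∞, 0, ∞]
  [6, ∞, 0]

This is the Floyd-Warshall all-pairs shortest-path computation. For each intermediate vertex k = 0, 1, …, 2, update dist[i][j] ← min(dist[i][j], dist[i][k] + dist[k][j]). The final matrix gives, for each (i, j), the minimum total weight of any directed path from i to j (possibly empty when i = j).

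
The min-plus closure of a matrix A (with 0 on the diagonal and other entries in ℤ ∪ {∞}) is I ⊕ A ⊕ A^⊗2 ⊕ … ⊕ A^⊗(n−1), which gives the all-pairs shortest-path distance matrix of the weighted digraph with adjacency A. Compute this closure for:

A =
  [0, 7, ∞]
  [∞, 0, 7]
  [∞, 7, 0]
Closure =
  [0, 7, 14]
  [∞, 0, 7]
  [∞, 7, 0]

This is the Floyd-Warshall all-pairs shortest-path computation. For each intermediate vertex k = 0, 1, …, 2, update dist[i][j] ← min(dist[i][j], dist[i][k] + dist[k][j]). The final matrix gives, for each (i, j), the minimum total weight of any directed path from i to j (possibly empty when i = j).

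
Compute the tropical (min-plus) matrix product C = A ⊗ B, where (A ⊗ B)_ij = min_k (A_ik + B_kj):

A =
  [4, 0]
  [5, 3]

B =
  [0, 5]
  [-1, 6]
A ⊗ B =
  [-1, 6]
  [2, 9]

Apply the min-plus product entry-by-entry:
  C[0][0] = min over k of (A[0][0] + B[0][0] = 4 + 0 = 4, A[0][1] + B[1][0] = 0 + -1 = -1) = -1 (attained at k = 1)
  C[0][1] = min over k of (A[0][0] + B[0][1] = 4 + 5 = 9, A[0][1] + B[1][1] = 0 + 6 = 6) = 6 (attained at k = 1)
  C[1][0] = min over k of (A[1][0] + B[0][0] = 5 + 0 = 5, A[1][1] + B[1][0] = 3 + -1 = 2) = 2 (attained at k = 1)
  C[1][1] = min over k of (A[1][0] + B[0][1] = 5 + 5 = 10, A[1][1] + B[1][1] = 3 + 6 = 9) = 9 (attained at k = 1)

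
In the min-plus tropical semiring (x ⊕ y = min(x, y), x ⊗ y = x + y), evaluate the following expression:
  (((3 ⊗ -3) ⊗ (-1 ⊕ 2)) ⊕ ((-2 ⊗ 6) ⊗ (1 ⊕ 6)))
(((3 ⊗ -3) ⊗ (-1 ⊕ 2)) ⊕ ((-2 ⊗ 6) ⊗ (1 ⊕ 6))) = -1

Expand innermost to outermost. Recall ⊕ takes the minimum of its arguments and ⊗ takes their sum. Working out the expression (((3 ⊗ -3) ⊗ (-1 ⊕ 2)) ⊕ ((-2 ⊗ 6) ⊗ (1 ⊕ 6))) gives -1.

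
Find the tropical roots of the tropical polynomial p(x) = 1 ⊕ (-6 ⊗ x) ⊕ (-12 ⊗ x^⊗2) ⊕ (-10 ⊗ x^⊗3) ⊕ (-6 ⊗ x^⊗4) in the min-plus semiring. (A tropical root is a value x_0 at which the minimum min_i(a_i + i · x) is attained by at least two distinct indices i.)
Roots: {-4, -2, 6, 7}

Each tropical root is a break point of the lower envelope of the lines y = a_i + i · x (there are 5 lines, with slopes 0, 1, ..., 4). Only the lines that attain the minimum somewhere contribute to roots; other lines are dominated. Here the surviving (envelope) indices are i = 4, i = 3, i = 2, i = 1, i = 0.
Intersections between consecutive envelope lines give the roots: for adjacent envelope indices i < j the intersection is x = (a_i − a_j) / (j − i). Reading off the sorted break points: {-4, -2, 6, 7}.
Verification: at each break x_0, at least two indices attain the minimum of min_i(a_i + i · x_0).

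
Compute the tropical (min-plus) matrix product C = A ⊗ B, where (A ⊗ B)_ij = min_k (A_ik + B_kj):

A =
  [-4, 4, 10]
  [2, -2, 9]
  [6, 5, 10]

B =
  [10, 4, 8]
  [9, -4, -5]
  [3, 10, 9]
A ⊗ B =
  [6, 0, -1]
  [7, -6, -7]
  [13, 1, 0]

Apply the min-plus product entry-by-entry:
  C[0][0] = min over k of (A[0][0] + B[0][0] = -4 + 10 = 6, A[0][1] + B[1][0] = 4 + 9 = 13, A[0][2] + B[2][0] = 10 + 3 = 13) = 6 (attained at k = 0)
  C[0][1] = min over k of (A[0][0] + B[0][1] = -4 + 4 = 0, A[0][1] + B[1][1] = 4 + -4 = 0, A[0][2] + B[2][1] = 10 + 10 = 20) = 0 (attained at k = 0)
  C[0][2] = min over k of (A[0][0] + B[0][2] = -4 + 8 = 4, A[0][1] + B[1][2] = 4 + -5 = -1, A[0][2] + B[2][2] = 10 + 9 = 19) = -1 (attained at k = 1)
  C[1][0] = min over k of (A[1][0] + B[0][0] = 2 + 10 = 12, A[1][1] + B[1][0] = -2 + 9 = 7, A[1][2] + B[2][0] = 9 + 3 = 12) = 7 (attained at k = 1)
  C[1][1] = min over k of (A[1][0] + B[0][1] = 2 + 4 = 6, A[1][1] + B[1][1] = -2 + -4 = -6, A[1][2] + B[2][1] = 9 + 10 = 19) = -6 (attained at k = 1)
  C[1][2] = min over k of (A[1][0] + B[0][2] = 2 + 8 = 10, A[1][1] + B[1][2] = -2 + -5 = -7, A[1][2] + B[2][2] = 9 + 9 = 18) = -7 (attained at k = 1)
  C[2][0] = min over k of (A[2][0] + B[0][0] = 6 + 10 = 16, A[2][1] + B[1][0] = 5 + 9 = 14, A[2][2] + B[2][0] = 10 + 3 = 13) = 13 (attained at k = 2)
  C[2][1] = min over k of (A[2][0] + B[0][1] = 6 + 4 = 10, A[2][1] + B[1][1] = 5 + -4 = 1, A[2][2] + B[2][1] = 10 + 10 = 20) = 1 (attained at k = 1)
  C[2][2] = min over k of (A[2][0] + B[0][2] = 6 + 8 = 14, A[2][1] + B[1][2] = 5 + -5 = 0, A[2][2] + B[2][2] = 10 + 9 = 19) = 0 (attained at k = 1)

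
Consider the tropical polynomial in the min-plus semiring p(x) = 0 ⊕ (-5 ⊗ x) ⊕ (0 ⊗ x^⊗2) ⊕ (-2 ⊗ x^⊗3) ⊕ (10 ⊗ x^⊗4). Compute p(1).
p(1) = -4

A tropical monomial a ⊗ x^⊗i evaluates to a + i · x. Evaluating each term at x = 1:
  Term 0 contributes 0 + 0 · 1 = 0
  Term 1 contributes -5 + 1 · 1 = -4
  Term 2 contributes 0 + 2 · 1 = 2
  Term 3 contributes -2 + 3 · 1 = 1
  Term 4 contributes 10 + 4 · 1 = 14
p(1) = ⊕ of these = min[0, -4, 2, 1, 14] = -4.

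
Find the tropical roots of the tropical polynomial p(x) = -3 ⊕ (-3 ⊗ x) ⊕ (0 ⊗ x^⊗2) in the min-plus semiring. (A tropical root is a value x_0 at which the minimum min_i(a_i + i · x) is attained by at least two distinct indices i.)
Roots: {-3, 0}

Each tropical root is a break point of the lower envelope of the lines y = a_i + i · x (there are 3 lines, with slopes 0, 1, ..., 2). Only the lines that attain the minimum somewhere contribute to roots; other lines are dominated. Here the surviving (envelope) indices are i = 2, i = 1, i = 0.
Intersections between consecutive envelope lines give the roots: for adjacent envelope indices i < j the intersection is x = (a_i − a_j) / (j − i). Reading off the sorted break points: {-3, 0}.
Verification: at each break x_0, at least two indices attain the minimum of min_i(a_i + i · x_0).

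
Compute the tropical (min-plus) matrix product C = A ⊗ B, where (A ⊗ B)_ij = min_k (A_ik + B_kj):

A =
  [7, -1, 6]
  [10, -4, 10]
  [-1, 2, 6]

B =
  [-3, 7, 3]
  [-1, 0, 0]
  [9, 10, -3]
A ⊗ B =
  [-2, -1, -1]
  [-5, -4, -4]
  [-4, 2, 2]

Apply the min-plus product entry-by-entry:
  C[0][0] = min over k of (A[0][0] + B[0][0] = 7 + -3 = 4, A[0][1] + B[1][0] = -1 + -1 = -2, A[0][2] + B[2][0] = 6 + 9 = 15) = -2 (attained at k = 1)
  C[0][1] = min over k of (A[0][0] + B[0][1] = 7 + 7 = 14, A[0][1] + B[1][1] = -1 + 0 = -1, A[0][2] + B[2][1] = 6 + 10 = 16) = -1 (attained at k = 1)
  C[0][2] = min over k of (A[0][0] + B[0][2] = 7 + 3 = 10, A[0][1] + B[1][2] = -1 + 0 = -1, A[0][2] + B[2][2] = 6 + -3 = 3) = -1 (attained at k = 1)
  C[1][0] = min over k of (A[1][0] + B[0][0] = 10 + -3 = 7, A[1][1] + B[1][0] = -4 + -1 = -5, A[1][2] + B[2][0] = 10 + 9 = 19) = -5 (attained at k = 1)
  C[1][1] = min over k of (A[1][0] + B[0][1] = 10 + 7 = 17, A[1][1] + B[1][1] = -4 + 0 = -4, A[1][2] + B[2][1] = 10 + 10 = 20) = -4 (attained at k = 1)
  C[1][2] = min over k of (A[1][0] + B[0][2] = 10 + 3 = 13, A[1][1] + B[1][2] = -4 + 0 = -4, A[1][2] + B[2][2] = 10 + -3 = 7) = -4 (attained at k = 1)
  C[2][0] = min over k of (A[2][0] + B[0][0] = -1 + -3 = -4, A[2][1] + B[1][0] = 2 + -1 = 1, A[2][2] + B[2][0] = 6 + 9 = 15) = -4 (attained at k = 0)
  C[2][1] = min over k of (A[2][0] + B[0][1] = -1 + 7 = 6, A[2][1] + B[1][1] = 2 + 0 = 2, A[2][2] + B[2][1] = 6 + 10 = 16) = 2 (attained at k = 1)
  C[2][2] = min over k of (A[2][0] + B[0][2] = -1 + 3 = 2, A[2][1] + B[1][2] = 2 + 0 = 2, A[2][2] + B[2][2] = 6 + -3 = 3) = 2 (attained at k = 0)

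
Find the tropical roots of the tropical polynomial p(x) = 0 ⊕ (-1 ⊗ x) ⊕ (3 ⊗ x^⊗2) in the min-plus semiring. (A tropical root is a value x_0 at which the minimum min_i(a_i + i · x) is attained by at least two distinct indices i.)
Roots: {-4, 1}

Each tropical root is a break point of the lower envelope of the lines y = a_i + i · x (there are 3 lines, with slopes 0, 1, ..., 2). Only the lines that attain the minimum somewhere contribute to roots; other lines are dominated. Here the surviving (envelope) indices are i = 2, i = 1, i = 0.
Intersections between consecutive envelope lines give the roots: for adjacent envelope indices i < j the intersection is x = (a_i − a_j) / (j − i). Reading off the sorted break points: {-4, 1}.
Verification: at each break x_0, at least two indices attain the minimum of min_i(a_i + i · x_0).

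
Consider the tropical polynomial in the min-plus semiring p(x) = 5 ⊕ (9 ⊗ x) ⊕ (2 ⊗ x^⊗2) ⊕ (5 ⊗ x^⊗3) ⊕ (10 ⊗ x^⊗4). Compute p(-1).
p(-1) = 0

A tropical monomial a ⊗ x^⊗i evaluates to a + i · x. Evaluating each term at x = -1:
  Term 0 contributes 5 + 0 · -1 = 5
  Term 1 contributes 9 + 1 · -1 = 8
  Term 2 contributes 2 + 2 · -1 = 0
  Term 3 contributes 5 + 3 · -1 = 2
  Term 4 contributes 10 + 4 · -1 = 6
p(-1) = ⊕ of these = min[5, 8, 0, 2, 6] = 0.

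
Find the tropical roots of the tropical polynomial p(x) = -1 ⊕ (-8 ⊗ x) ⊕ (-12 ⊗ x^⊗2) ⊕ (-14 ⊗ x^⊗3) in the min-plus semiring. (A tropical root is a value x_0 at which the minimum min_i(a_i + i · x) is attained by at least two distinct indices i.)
Roots: {2, 4, 7}

Each tropical root is a break point of the lower envelope of the lines y = a_i + i · x (there are 4 lines, with slopes 0, 1, ..., 3). Only the lines that attain the minimum somewhere contribute to roots; other lines are dominated. Here the surviving (envelope) indices are i = 3, i = 2, i = 1, i = 0.
Intersections between consecutive envelope lines give the roots: for adjacent envelope indices i < j the intersection is x = (a_i − a_j) / (j − i). Reading off the sorted break points: {2, 4, 7}.
Verification: at each break x_0, at least two indices attain the minimum of min_i(a_i + i · x_0).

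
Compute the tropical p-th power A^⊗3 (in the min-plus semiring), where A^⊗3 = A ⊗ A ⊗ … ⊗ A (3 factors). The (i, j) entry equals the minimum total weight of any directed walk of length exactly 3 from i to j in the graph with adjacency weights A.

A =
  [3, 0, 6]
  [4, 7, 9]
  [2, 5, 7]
A^⊗3 =
  [7, 4, 10]
  [8, 7, 13]
  [6, 5, 11]

Each entry (A^⊗3)_ij equals the minimum over all length-3 walks i = v_0 → v_1 → … → v_3 = j of Σ_t A[v_t][v_{t+1}]. For example, for (i, j) = (0, 2) we minimise over 9 possible intermediate vertex sequences; the minimum is 10, attained along the walk 0 → 1 → 0 → 2.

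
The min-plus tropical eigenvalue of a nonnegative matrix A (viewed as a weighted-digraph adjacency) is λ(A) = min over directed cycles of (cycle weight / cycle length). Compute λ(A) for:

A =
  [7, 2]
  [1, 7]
λ(A) = 3/2

Enumerate directed cycles and compute their means (weight / length). Sample:
  cycle 0 → 0: weight = 7, length = 1, mean = 7/1 ≈ 7.000
  cycle 1 → 1: weight = 7, length = 1, mean = 7/1 ≈ 7.000
  cycle 0 → 1 → 0: weight = 3, length = 2, mean = 3/2 ≈ 1.500
  cycle 1 → 0 → 1: weight = 3, length = 2, mean = 3/2 ≈ 1.500
Minimum mean = 1.500, attained e.g. along the cycle 0 → 1 → 0 with weight 3 and length 2. So λ(A) = 3/2 = 3/2.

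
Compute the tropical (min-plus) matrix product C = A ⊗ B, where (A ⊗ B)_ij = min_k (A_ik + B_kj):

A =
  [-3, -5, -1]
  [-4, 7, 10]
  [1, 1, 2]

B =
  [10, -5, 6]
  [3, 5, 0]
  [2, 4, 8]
A ⊗ B =
  [-2, -8, -5]
  [6, -9, 2]
  [4, -4, 1]

Apply the min-plus product entry-by-entry:
  C[0][0] = min over k of (A[0][0] + B[0][0] = -3 + 10 = 7, A[0][1] + B[1][0] = -5 + 3 = -2, A[0][2] + B[2][0] = -1 + 2 = 1) = -2 (attained at k = 1)
  C[0][1] = min over k of (A[0][0] + B[0][1] = -3 + -5 = -8, A[0][1] + B[1][1] = -5 + 5 = 0, A[0][2] + B[2][1] = -1 + 4 = 3) = -8 (attained at k = 0)
  C[0][2] = min over k of (A[0][0] + B[0][2] = -3 + 6 = 3, A[0][1] + B[1][2] = -5 + 0 = -5, A[0][2] + B[2][2] = -1 + 8 = 7) = -5 (attained at k = 1)
  C[1][0] = min over k of (A[1][0] + B[0][0] = -4 + 10 = 6, A[1][1] + B[1][0] = 7 + 3 = 10, A[1][2] + B[2][0] = 10 + 2 = 12) = 6 (attained at k = 0)
  C[1][1] = min over k of (A[1][0] + B[0][1] = -4 + -5 = -9, A[1][1] + B[1][1] = 7 + 5 = 12, A[1][2] + B[2][1] = 10 + 4 = 14) = -9 (attained at k = 0)
  C[1][2] = min over k of (A[1][0] + B[0][2] = -4 + 6 = 2, A[1][1] + B[1][2] = 7 + 0 = 7, A[1][2] + B[2][2] = 10 + 8 = 18) = 2 (attained at k = 0)
  C[2][0] = min over k of (A[2][0] + B[0][0] = 1 + 10 = 11, A[2][1] + B[1][0] = 1 + 3 = 4, A[2][2] + B[2][0] = 2 + 2 = 4) = 4 (attained at k = 1)
  C[2][1] = min over k of (A[2][0] + B[0][1] = 1 + -5 = -4, A[2][1] + B[1][1] = 1 + 5 = 6, A[2][2] + B[2][1] = 2 + 4 = 6) = -4 (attained at k = 0)
  C[2][2] = min over k of (A[2][0] + B[0][2] = 1 + 6 = 7, A[2][1] + B[1][2] = 1 + 0 = 1, A[2][2] + B[2][2] = 2 + 8 = 10) = 1 (attained at k = 1)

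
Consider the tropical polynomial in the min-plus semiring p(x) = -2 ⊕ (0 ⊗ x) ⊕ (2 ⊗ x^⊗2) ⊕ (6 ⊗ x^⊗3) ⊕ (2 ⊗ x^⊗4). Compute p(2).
p(2) = -2

A tropical monomial a ⊗ x^⊗i evaluates to a + i · x. Evaluating each term at x = 2:
  Term 0 contributes -2 + 0 · 2 = -2
  Term 1 contributes 0 + 1 · 2 = 2
  Term 2 contributes 2 + 2 · 2 = 6
  Term 3 contributes 6 + 3 · 2 = 12
  Term 4 contributes 2 + 4 · 2 = 10
p(2) = ⊕ of these = min[-2, 2, 6, 12, 10] = -2.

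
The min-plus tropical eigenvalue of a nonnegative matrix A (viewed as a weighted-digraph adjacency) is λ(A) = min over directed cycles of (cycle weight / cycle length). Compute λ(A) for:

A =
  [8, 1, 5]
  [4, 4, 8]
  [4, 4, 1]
λ(A) = 1

Enumerate directed cycles and compute their means (weight / length). Sample:
  cycle 0 → 0: weight = 8, length = 1, mean = 8/1 ≈ 8.000
  cycle 1 → 1: weight = 4, length = 1, mean = 4/1 ≈ 4.000
  cycle 2 → 2: weight = 1, length = 1, mean = 1/1 ≈ 1.000
  cycle 0 → 1 → 0: weight = 5, length = 2, mean = 5/2 ≈ 2.500
  cycle 0 → 2 → 0: weight = 9, length = 2, mean = 9/2 ≈ 4.500
  cycle 1 → 0 → 1: weight = 5, length = 2, mean = 5/2 ≈ 2.500
Minimum mean = 1.000, attained e.g. along the cycle 2 → 2 with weight 1 and length 1. So λ(A) = 1/1 = 1.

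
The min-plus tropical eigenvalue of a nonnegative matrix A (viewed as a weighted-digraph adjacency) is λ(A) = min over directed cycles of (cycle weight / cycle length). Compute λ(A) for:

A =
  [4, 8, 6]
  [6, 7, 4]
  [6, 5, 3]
λ(A) = 3

Enumerate directed cycles and compute their means (weight / length). Sample:
  cycle 0 → 0: weight = 4, length = 1, mean = 4/1 ≈ 4.000
  cycle 1 → 1: weight = 7, length = 1, mean = 7/1 ≈ 7.000
  cycle 2 → 2: weight = 3, length = 1, mean = 3/1 ≈ 3.000
  cycle 0 → 1 → 0: weight = 14, length = 2, mean = 14/2 ≈ 7.000
  cycle 0 → 2 → 0: weight = 12, length = 2, mean = 12/2 ≈ 6.000
  cycle 1 → 0 → 1: weight = 14, length = 2, mean = 14/2 ≈ 7.000
Minimum mean = 3.000, attained e.g. along the cycle 2 → 2 with weight 3 and length 1. So λ(A) = 3/1 = 3.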